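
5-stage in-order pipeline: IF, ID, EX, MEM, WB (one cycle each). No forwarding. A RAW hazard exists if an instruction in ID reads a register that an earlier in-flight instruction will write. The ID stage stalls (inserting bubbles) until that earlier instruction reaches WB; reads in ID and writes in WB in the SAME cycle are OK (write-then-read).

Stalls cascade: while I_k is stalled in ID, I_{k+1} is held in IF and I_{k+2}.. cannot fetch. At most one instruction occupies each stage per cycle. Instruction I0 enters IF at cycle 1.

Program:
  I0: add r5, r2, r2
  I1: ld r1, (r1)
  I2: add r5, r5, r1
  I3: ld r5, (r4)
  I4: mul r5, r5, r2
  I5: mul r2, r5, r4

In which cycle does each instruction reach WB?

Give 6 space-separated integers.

I0 add r5 <- r2,r2: IF@1 ID@2 stall=0 (-) EX@3 MEM@4 WB@5
I1 ld r1 <- r1: IF@2 ID@3 stall=0 (-) EX@4 MEM@5 WB@6
I2 add r5 <- r5,r1: IF@3 ID@4 stall=2 (RAW on I1.r1 (WB@6)) EX@7 MEM@8 WB@9
I3 ld r5 <- r4: IF@4 ID@7 stall=0 (-) EX@8 MEM@9 WB@10
I4 mul r5 <- r5,r2: IF@7 ID@8 stall=2 (RAW on I3.r5 (WB@10)) EX@11 MEM@12 WB@13
I5 mul r2 <- r5,r4: IF@8 ID@11 stall=2 (RAW on I4.r5 (WB@13)) EX@14 MEM@15 WB@16

Answer: 5 6 9 10 13 16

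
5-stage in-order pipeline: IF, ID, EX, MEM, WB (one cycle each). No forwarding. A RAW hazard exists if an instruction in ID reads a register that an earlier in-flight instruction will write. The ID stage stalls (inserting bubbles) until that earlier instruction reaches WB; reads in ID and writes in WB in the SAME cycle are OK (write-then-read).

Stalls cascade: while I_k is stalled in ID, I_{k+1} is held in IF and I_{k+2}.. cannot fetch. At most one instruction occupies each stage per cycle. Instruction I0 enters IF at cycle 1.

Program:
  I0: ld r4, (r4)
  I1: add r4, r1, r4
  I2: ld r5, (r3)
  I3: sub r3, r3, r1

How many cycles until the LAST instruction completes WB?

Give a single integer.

I0 ld r4 <- r4: IF@1 ID@2 stall=0 (-) EX@3 MEM@4 WB@5
I1 add r4 <- r1,r4: IF@2 ID@3 stall=2 (RAW on I0.r4 (WB@5)) EX@6 MEM@7 WB@8
I2 ld r5 <- r3: IF@3 ID@6 stall=0 (-) EX@7 MEM@8 WB@9
I3 sub r3 <- r3,r1: IF@6 ID@7 stall=0 (-) EX@8 MEM@9 WB@10

Answer: 10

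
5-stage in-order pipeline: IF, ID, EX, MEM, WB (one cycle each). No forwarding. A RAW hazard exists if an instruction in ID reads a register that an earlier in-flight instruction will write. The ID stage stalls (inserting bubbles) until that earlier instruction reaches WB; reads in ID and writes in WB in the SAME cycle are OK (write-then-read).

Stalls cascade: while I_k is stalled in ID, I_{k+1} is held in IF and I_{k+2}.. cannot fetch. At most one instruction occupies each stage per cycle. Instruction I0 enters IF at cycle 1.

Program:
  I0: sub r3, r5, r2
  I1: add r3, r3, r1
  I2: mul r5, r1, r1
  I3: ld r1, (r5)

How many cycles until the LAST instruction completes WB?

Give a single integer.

I0 sub r3 <- r5,r2: IF@1 ID@2 stall=0 (-) EX@3 MEM@4 WB@5
I1 add r3 <- r3,r1: IF@2 ID@3 stall=2 (RAW on I0.r3 (WB@5)) EX@6 MEM@7 WB@8
I2 mul r5 <- r1,r1: IF@3 ID@6 stall=0 (-) EX@7 MEM@8 WB@9
I3 ld r1 <- r5: IF@6 ID@7 stall=2 (RAW on I2.r5 (WB@9)) EX@10 MEM@11 WB@12

Answer: 12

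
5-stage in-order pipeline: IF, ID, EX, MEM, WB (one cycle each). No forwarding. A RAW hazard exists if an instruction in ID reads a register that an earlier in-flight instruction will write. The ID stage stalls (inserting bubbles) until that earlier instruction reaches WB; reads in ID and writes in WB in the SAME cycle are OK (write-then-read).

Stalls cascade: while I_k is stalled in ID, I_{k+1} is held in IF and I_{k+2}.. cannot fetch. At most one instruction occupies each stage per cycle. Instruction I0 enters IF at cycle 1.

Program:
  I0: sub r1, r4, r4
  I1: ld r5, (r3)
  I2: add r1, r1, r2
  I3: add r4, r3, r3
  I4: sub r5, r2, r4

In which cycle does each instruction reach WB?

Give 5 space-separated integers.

Answer: 5 6 8 9 12

Derivation:
I0 sub r1 <- r4,r4: IF@1 ID@2 stall=0 (-) EX@3 MEM@4 WB@5
I1 ld r5 <- r3: IF@2 ID@3 stall=0 (-) EX@4 MEM@5 WB@6
I2 add r1 <- r1,r2: IF@3 ID@4 stall=1 (RAW on I0.r1 (WB@5)) EX@6 MEM@7 WB@8
I3 add r4 <- r3,r3: IF@4 ID@6 stall=0 (-) EX@7 MEM@8 WB@9
I4 sub r5 <- r2,r4: IF@6 ID@7 stall=2 (RAW on I3.r4 (WB@9)) EX@10 MEM@11 WB@12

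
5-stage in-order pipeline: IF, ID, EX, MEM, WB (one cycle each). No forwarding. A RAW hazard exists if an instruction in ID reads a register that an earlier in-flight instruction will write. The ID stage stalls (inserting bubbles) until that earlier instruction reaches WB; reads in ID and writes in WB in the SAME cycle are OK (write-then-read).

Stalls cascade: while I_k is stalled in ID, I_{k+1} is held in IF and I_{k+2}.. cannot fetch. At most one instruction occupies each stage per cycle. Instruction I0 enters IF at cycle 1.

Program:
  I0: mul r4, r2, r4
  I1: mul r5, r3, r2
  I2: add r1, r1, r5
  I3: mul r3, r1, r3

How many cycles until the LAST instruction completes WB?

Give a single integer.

Answer: 12

Derivation:
I0 mul r4 <- r2,r4: IF@1 ID@2 stall=0 (-) EX@3 MEM@4 WB@5
I1 mul r5 <- r3,r2: IF@2 ID@3 stall=0 (-) EX@4 MEM@5 WB@6
I2 add r1 <- r1,r5: IF@3 ID@4 stall=2 (RAW on I1.r5 (WB@6)) EX@7 MEM@8 WB@9
I3 mul r3 <- r1,r3: IF@4 ID@7 stall=2 (RAW on I2.r1 (WB@9)) EX@10 MEM@11 WB@12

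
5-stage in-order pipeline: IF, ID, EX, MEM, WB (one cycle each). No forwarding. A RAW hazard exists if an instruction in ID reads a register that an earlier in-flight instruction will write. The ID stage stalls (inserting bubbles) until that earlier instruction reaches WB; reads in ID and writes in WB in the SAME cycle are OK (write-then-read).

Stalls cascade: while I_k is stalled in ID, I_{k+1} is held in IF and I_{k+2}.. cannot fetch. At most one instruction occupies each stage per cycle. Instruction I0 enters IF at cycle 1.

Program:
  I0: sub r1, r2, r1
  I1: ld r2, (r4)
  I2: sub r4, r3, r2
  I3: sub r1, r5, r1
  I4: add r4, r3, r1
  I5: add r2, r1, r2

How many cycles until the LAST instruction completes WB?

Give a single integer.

Answer: 14

Derivation:
I0 sub r1 <- r2,r1: IF@1 ID@2 stall=0 (-) EX@3 MEM@4 WB@5
I1 ld r2 <- r4: IF@2 ID@3 stall=0 (-) EX@4 MEM@5 WB@6
I2 sub r4 <- r3,r2: IF@3 ID@4 stall=2 (RAW on I1.r2 (WB@6)) EX@7 MEM@8 WB@9
I3 sub r1 <- r5,r1: IF@4 ID@7 stall=0 (-) EX@8 MEM@9 WB@10
I4 add r4 <- r3,r1: IF@7 ID@8 stall=2 (RAW on I3.r1 (WB@10)) EX@11 MEM@12 WB@13
I5 add r2 <- r1,r2: IF@8 ID@11 stall=0 (-) EX@12 MEM@13 WB@14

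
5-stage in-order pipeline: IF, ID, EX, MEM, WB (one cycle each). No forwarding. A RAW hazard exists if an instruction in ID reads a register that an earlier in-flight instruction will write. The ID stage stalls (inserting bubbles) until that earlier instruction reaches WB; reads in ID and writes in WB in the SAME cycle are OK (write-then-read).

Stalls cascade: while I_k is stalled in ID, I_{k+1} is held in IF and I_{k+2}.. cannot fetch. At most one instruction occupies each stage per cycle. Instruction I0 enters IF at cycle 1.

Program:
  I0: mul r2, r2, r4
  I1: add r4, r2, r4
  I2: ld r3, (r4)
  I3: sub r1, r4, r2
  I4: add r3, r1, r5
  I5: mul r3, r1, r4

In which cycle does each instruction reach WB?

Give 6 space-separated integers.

Answer: 5 8 11 12 15 16

Derivation:
I0 mul r2 <- r2,r4: IF@1 ID@2 stall=0 (-) EX@3 MEM@4 WB@5
I1 add r4 <- r2,r4: IF@2 ID@3 stall=2 (RAW on I0.r2 (WB@5)) EX@6 MEM@7 WB@8
I2 ld r3 <- r4: IF@3 ID@6 stall=2 (RAW on I1.r4 (WB@8)) EX@9 MEM@10 WB@11
I3 sub r1 <- r4,r2: IF@6 ID@9 stall=0 (-) EX@10 MEM@11 WB@12
I4 add r3 <- r1,r5: IF@9 ID@10 stall=2 (RAW on I3.r1 (WB@12)) EX@13 MEM@14 WB@15
I5 mul r3 <- r1,r4: IF@10 ID@13 stall=0 (-) EX@14 MEM@15 WB@16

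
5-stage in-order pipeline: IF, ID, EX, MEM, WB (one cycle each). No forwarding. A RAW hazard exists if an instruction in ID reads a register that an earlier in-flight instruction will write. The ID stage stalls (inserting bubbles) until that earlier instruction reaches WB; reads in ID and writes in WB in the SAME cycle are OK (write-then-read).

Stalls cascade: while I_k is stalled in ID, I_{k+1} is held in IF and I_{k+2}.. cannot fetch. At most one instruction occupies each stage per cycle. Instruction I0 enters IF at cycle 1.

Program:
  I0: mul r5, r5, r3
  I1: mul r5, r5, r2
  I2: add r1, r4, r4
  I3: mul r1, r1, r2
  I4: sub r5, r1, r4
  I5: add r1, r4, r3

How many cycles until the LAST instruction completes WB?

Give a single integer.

I0 mul r5 <- r5,r3: IF@1 ID@2 stall=0 (-) EX@3 MEM@4 WB@5
I1 mul r5 <- r5,r2: IF@2 ID@3 stall=2 (RAW on I0.r5 (WB@5)) EX@6 MEM@7 WB@8
I2 add r1 <- r4,r4: IF@3 ID@6 stall=0 (-) EX@7 MEM@8 WB@9
I3 mul r1 <- r1,r2: IF@6 ID@7 stall=2 (RAW on I2.r1 (WB@9)) EX@10 MEM@11 WB@12
I4 sub r5 <- r1,r4: IF@7 ID@10 stall=2 (RAW on I3.r1 (WB@12)) EX@13 MEM@14 WB@15
I5 add r1 <- r4,r3: IF@10 ID@13 stall=0 (-) EX@14 MEM@15 WB@16

Answer: 16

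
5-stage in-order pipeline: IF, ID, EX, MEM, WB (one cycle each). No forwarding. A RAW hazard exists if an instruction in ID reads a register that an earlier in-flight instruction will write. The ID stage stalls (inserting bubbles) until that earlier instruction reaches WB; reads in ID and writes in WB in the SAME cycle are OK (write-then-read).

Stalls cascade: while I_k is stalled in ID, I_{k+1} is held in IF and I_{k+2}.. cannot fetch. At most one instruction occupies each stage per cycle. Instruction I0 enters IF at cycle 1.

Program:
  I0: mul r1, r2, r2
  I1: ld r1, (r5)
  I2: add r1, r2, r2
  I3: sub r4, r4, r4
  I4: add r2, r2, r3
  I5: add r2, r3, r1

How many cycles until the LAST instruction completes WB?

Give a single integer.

Answer: 10

Derivation:
I0 mul r1 <- r2,r2: IF@1 ID@2 stall=0 (-) EX@3 MEM@4 WB@5
I1 ld r1 <- r5: IF@2 ID@3 stall=0 (-) EX@4 MEM@5 WB@6
I2 add r1 <- r2,r2: IF@3 ID@4 stall=0 (-) EX@5 MEM@6 WB@7
I3 sub r4 <- r4,r4: IF@4 ID@5 stall=0 (-) EX@6 MEM@7 WB@8
I4 add r2 <- r2,r3: IF@5 ID@6 stall=0 (-) EX@7 MEM@8 WB@9
I5 add r2 <- r3,r1: IF@6 ID@7 stall=0 (-) EX@8 MEM@9 WB@10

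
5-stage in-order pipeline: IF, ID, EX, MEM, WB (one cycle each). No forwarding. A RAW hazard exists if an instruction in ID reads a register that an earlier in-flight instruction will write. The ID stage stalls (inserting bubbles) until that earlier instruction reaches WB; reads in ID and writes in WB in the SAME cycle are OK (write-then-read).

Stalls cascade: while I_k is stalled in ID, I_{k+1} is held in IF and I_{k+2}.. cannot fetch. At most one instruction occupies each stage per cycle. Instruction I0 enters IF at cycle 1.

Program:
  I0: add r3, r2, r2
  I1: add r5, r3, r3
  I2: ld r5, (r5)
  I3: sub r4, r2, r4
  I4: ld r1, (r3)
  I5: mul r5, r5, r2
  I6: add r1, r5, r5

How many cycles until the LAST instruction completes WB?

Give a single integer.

I0 add r3 <- r2,r2: IF@1 ID@2 stall=0 (-) EX@3 MEM@4 WB@5
I1 add r5 <- r3,r3: IF@2 ID@3 stall=2 (RAW on I0.r3 (WB@5)) EX@6 MEM@7 WB@8
I2 ld r5 <- r5: IF@3 ID@6 stall=2 (RAW on I1.r5 (WB@8)) EX@9 MEM@10 WB@11
I3 sub r4 <- r2,r4: IF@6 ID@9 stall=0 (-) EX@10 MEM@11 WB@12
I4 ld r1 <- r3: IF@9 ID@10 stall=0 (-) EX@11 MEM@12 WB@13
I5 mul r5 <- r5,r2: IF@10 ID@11 stall=0 (-) EX@12 MEM@13 WB@14
I6 add r1 <- r5,r5: IF@11 ID@12 stall=2 (RAW on I5.r5 (WB@14)) EX@15 MEM@16 WB@17

Answer: 17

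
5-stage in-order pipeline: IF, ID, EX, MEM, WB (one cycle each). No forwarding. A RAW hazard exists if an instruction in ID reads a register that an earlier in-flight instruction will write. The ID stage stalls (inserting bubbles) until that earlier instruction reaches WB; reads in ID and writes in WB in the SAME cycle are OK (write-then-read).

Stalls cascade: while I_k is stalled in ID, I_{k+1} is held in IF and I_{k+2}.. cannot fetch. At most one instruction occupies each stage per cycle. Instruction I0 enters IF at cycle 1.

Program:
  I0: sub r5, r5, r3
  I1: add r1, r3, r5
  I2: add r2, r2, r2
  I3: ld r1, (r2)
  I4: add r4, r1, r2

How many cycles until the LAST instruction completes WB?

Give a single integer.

I0 sub r5 <- r5,r3: IF@1 ID@2 stall=0 (-) EX@3 MEM@4 WB@5
I1 add r1 <- r3,r5: IF@2 ID@3 stall=2 (RAW on I0.r5 (WB@5)) EX@6 MEM@7 WB@8
I2 add r2 <- r2,r2: IF@3 ID@6 stall=0 (-) EX@7 MEM@8 WB@9
I3 ld r1 <- r2: IF@6 ID@7 stall=2 (RAW on I2.r2 (WB@9)) EX@10 MEM@11 WB@12
I4 add r4 <- r1,r2: IF@7 ID@10 stall=2 (RAW on I3.r1 (WB@12)) EX@13 MEM@14 WB@15

Answer: 15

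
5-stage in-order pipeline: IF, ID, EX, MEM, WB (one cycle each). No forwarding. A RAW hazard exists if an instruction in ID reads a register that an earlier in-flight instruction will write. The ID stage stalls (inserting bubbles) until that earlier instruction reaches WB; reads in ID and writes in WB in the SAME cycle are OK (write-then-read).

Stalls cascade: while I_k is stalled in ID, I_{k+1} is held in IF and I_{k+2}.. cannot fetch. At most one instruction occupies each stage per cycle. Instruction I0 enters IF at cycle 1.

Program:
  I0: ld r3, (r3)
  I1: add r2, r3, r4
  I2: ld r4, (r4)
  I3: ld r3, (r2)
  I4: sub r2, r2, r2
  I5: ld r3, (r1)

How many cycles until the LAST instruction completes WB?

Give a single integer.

Answer: 13

Derivation:
I0 ld r3 <- r3: IF@1 ID@2 stall=0 (-) EX@3 MEM@4 WB@5
I1 add r2 <- r3,r4: IF@2 ID@3 stall=2 (RAW on I0.r3 (WB@5)) EX@6 MEM@7 WB@8
I2 ld r4 <- r4: IF@3 ID@6 stall=0 (-) EX@7 MEM@8 WB@9
I3 ld r3 <- r2: IF@6 ID@7 stall=1 (RAW on I1.r2 (WB@8)) EX@9 MEM@10 WB@11
I4 sub r2 <- r2,r2: IF@7 ID@9 stall=0 (-) EX@10 MEM@11 WB@12
I5 ld r3 <- r1: IF@9 ID@10 stall=0 (-) EX@11 MEM@12 WB@13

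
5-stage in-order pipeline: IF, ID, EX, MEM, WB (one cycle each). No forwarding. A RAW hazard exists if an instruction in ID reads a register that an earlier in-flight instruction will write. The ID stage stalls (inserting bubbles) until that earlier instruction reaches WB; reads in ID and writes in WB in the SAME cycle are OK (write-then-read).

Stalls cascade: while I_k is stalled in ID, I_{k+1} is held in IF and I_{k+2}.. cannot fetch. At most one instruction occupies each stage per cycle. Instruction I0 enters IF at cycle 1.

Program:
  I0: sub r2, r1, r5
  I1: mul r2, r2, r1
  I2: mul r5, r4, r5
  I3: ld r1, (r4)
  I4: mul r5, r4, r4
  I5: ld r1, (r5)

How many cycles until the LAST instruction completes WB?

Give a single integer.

I0 sub r2 <- r1,r5: IF@1 ID@2 stall=0 (-) EX@3 MEM@4 WB@5
I1 mul r2 <- r2,r1: IF@2 ID@3 stall=2 (RAW on I0.r2 (WB@5)) EX@6 MEM@7 WB@8
I2 mul r5 <- r4,r5: IF@3 ID@6 stall=0 (-) EX@7 MEM@8 WB@9
I3 ld r1 <- r4: IF@6 ID@7 stall=0 (-) EX@8 MEM@9 WB@10
I4 mul r5 <- r4,r4: IF@7 ID@8 stall=0 (-) EX@9 MEM@10 WB@11
I5 ld r1 <- r5: IF@8 ID@9 stall=2 (RAW on I4.r5 (WB@11)) EX@12 MEM@13 WB@14

Answer: 14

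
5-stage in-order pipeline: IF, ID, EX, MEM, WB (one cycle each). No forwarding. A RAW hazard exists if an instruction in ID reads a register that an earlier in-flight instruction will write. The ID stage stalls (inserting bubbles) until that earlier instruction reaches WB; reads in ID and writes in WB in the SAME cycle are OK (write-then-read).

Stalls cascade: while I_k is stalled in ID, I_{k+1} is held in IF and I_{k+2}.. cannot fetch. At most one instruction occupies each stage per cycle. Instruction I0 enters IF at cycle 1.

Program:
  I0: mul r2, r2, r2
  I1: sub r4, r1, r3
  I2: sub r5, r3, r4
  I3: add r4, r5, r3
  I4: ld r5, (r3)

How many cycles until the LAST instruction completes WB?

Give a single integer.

Answer: 13

Derivation:
I0 mul r2 <- r2,r2: IF@1 ID@2 stall=0 (-) EX@3 MEM@4 WB@5
I1 sub r4 <- r1,r3: IF@2 ID@3 stall=0 (-) EX@4 MEM@5 WB@6
I2 sub r5 <- r3,r4: IF@3 ID@4 stall=2 (RAW on I1.r4 (WB@6)) EX@7 MEM@8 WB@9
I3 add r4 <- r5,r3: IF@4 ID@7 stall=2 (RAW on I2.r5 (WB@9)) EX@10 MEM@11 WB@12
I4 ld r5 <- r3: IF@7 ID@10 stall=0 (-) EX@11 MEM@12 WB@13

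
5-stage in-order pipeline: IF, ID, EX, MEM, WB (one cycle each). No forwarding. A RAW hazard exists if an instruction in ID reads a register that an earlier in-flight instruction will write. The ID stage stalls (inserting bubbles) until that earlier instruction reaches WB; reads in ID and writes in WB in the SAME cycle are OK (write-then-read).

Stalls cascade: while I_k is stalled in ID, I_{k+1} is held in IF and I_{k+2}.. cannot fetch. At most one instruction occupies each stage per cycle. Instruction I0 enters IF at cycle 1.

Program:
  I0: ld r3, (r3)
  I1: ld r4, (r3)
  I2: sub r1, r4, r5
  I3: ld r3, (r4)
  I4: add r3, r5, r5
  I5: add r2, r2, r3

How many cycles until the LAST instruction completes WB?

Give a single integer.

I0 ld r3 <- r3: IF@1 ID@2 stall=0 (-) EX@3 MEM@4 WB@5
I1 ld r4 <- r3: IF@2 ID@3 stall=2 (RAW on I0.r3 (WB@5)) EX@6 MEM@7 WB@8
I2 sub r1 <- r4,r5: IF@3 ID@6 stall=2 (RAW on I1.r4 (WB@8)) EX@9 MEM@10 WB@11
I3 ld r3 <- r4: IF@6 ID@9 stall=0 (-) EX@10 MEM@11 WB@12
I4 add r3 <- r5,r5: IF@9 ID@10 stall=0 (-) EX@11 MEM@12 WB@13
I5 add r2 <- r2,r3: IF@10 ID@11 stall=2 (RAW on I4.r3 (WB@13)) EX@14 MEM@15 WB@16

Answer: 16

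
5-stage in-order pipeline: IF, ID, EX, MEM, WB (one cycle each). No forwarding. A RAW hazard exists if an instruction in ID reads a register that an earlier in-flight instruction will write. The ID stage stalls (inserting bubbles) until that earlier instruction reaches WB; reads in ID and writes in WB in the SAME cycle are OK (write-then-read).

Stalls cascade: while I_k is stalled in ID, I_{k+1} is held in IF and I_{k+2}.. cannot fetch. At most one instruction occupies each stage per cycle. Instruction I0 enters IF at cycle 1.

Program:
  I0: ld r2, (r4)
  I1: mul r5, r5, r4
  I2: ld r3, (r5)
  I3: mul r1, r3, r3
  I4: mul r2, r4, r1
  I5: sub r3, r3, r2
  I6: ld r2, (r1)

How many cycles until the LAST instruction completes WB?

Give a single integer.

I0 ld r2 <- r4: IF@1 ID@2 stall=0 (-) EX@3 MEM@4 WB@5
I1 mul r5 <- r5,r4: IF@2 ID@3 stall=0 (-) EX@4 MEM@5 WB@6
I2 ld r3 <- r5: IF@3 ID@4 stall=2 (RAW on I1.r5 (WB@6)) EX@7 MEM@8 WB@9
I3 mul r1 <- r3,r3: IF@4 ID@7 stall=2 (RAW on I2.r3 (WB@9)) EX@10 MEM@11 WB@12
I4 mul r2 <- r4,r1: IF@7 ID@10 stall=2 (RAW on I3.r1 (WB@12)) EX@13 MEM@14 WB@15
I5 sub r3 <- r3,r2: IF@10 ID@13 stall=2 (RAW on I4.r2 (WB@15)) EX@16 MEM@17 WB@18
I6 ld r2 <- r1: IF@13 ID@16 stall=0 (-) EX@17 MEM@18 WB@19

Answer: 19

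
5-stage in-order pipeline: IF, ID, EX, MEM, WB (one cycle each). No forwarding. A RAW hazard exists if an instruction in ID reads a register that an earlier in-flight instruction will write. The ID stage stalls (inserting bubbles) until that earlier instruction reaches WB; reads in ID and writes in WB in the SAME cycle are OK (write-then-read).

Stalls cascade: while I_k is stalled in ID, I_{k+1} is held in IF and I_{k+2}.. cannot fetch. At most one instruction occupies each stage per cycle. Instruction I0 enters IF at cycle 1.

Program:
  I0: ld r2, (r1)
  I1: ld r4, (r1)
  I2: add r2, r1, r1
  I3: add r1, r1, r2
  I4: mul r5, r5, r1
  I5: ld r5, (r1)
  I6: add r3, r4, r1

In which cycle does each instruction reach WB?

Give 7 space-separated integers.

Answer: 5 6 7 10 13 14 15

Derivation:
I0 ld r2 <- r1: IF@1 ID@2 stall=0 (-) EX@3 MEM@4 WB@5
I1 ld r4 <- r1: IF@2 ID@3 stall=0 (-) EX@4 MEM@5 WB@6
I2 add r2 <- r1,r1: IF@3 ID@4 stall=0 (-) EX@5 MEM@6 WB@7
I3 add r1 <- r1,r2: IF@4 ID@5 stall=2 (RAW on I2.r2 (WB@7)) EX@8 MEM@9 WB@10
I4 mul r5 <- r5,r1: IF@5 ID@8 stall=2 (RAW on I3.r1 (WB@10)) EX@11 MEM@12 WB@13
I5 ld r5 <- r1: IF@8 ID@11 stall=0 (-) EX@12 MEM@13 WB@14
I6 add r3 <- r4,r1: IF@11 ID@12 stall=0 (-) EX@13 MEM@14 WB@15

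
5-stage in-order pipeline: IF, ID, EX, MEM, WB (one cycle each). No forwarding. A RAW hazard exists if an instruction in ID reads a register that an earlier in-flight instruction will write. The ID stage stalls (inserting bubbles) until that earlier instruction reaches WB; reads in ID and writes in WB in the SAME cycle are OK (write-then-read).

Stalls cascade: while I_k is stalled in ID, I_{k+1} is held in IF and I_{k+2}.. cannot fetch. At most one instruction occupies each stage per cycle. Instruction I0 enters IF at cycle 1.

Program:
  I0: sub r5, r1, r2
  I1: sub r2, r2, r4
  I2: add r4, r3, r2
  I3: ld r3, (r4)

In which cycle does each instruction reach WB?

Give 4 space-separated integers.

Answer: 5 6 9 12

Derivation:
I0 sub r5 <- r1,r2: IF@1 ID@2 stall=0 (-) EX@3 MEM@4 WB@5
I1 sub r2 <- r2,r4: IF@2 ID@3 stall=0 (-) EX@4 MEM@5 WB@6
I2 add r4 <- r3,r2: IF@3 ID@4 stall=2 (RAW on I1.r2 (WB@6)) EX@7 MEM@8 WB@9
I3 ld r3 <- r4: IF@4 ID@7 stall=2 (RAW on I2.r4 (WB@9)) EX@10 MEM@11 WB@12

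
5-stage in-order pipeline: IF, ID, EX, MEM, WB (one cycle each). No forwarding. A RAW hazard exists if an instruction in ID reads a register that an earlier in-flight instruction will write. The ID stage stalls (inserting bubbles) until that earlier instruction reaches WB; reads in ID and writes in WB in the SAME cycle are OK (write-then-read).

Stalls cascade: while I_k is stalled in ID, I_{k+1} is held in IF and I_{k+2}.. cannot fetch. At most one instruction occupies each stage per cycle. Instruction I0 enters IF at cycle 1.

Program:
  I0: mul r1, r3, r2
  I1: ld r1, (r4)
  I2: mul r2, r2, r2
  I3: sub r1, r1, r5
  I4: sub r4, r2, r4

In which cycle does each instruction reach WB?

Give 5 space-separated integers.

I0 mul r1 <- r3,r2: IF@1 ID@2 stall=0 (-) EX@3 MEM@4 WB@5
I1 ld r1 <- r4: IF@2 ID@3 stall=0 (-) EX@4 MEM@5 WB@6
I2 mul r2 <- r2,r2: IF@3 ID@4 stall=0 (-) EX@5 MEM@6 WB@7
I3 sub r1 <- r1,r5: IF@4 ID@5 stall=1 (RAW on I1.r1 (WB@6)) EX@7 MEM@8 WB@9
I4 sub r4 <- r2,r4: IF@5 ID@7 stall=0 (-) EX@8 MEM@9 WB@10

Answer: 5 6 7 9 10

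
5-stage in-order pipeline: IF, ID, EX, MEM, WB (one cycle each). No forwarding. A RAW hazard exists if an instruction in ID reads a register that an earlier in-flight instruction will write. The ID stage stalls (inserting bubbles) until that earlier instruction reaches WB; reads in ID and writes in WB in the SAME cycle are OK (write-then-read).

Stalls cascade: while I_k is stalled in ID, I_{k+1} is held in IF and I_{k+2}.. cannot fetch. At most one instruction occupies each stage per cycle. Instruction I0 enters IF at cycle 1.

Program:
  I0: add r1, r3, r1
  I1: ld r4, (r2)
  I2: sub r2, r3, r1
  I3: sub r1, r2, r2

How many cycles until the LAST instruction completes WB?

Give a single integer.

I0 add r1 <- r3,r1: IF@1 ID@2 stall=0 (-) EX@3 MEM@4 WB@5
I1 ld r4 <- r2: IF@2 ID@3 stall=0 (-) EX@4 MEM@5 WB@6
I2 sub r2 <- r3,r1: IF@3 ID@4 stall=1 (RAW on I0.r1 (WB@5)) EX@6 MEM@7 WB@8
I3 sub r1 <- r2,r2: IF@4 ID@6 stall=2 (RAW on I2.r2 (WB@8)) EX@9 MEM@10 WB@11

Answer: 11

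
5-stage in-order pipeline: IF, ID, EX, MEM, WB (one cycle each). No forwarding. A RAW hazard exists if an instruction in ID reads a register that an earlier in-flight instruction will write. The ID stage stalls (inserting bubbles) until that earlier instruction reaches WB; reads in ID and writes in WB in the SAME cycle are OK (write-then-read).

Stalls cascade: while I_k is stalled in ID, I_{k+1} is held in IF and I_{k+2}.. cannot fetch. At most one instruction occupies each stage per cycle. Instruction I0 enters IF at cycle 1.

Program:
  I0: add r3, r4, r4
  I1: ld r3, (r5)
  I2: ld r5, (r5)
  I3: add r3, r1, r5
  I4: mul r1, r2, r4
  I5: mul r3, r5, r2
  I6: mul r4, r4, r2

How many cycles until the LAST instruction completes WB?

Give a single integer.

Answer: 13

Derivation:
I0 add r3 <- r4,r4: IF@1 ID@2 stall=0 (-) EX@3 MEM@4 WB@5
I1 ld r3 <- r5: IF@2 ID@3 stall=0 (-) EX@4 MEM@5 WB@6
I2 ld r5 <- r5: IF@3 ID@4 stall=0 (-) EX@5 MEM@6 WB@7
I3 add r3 <- r1,r5: IF@4 ID@5 stall=2 (RAW on I2.r5 (WB@7)) EX@8 MEM@9 WB@10
I4 mul r1 <- r2,r4: IF@5 ID@8 stall=0 (-) EX@9 MEM@10 WB@11
I5 mul r3 <- r5,r2: IF@8 ID@9 stall=0 (-) EX@10 MEM@11 WB@12
I6 mul r4 <- r4,r2: IF@9 ID@10 stall=0 (-) EX@11 MEM@12 WB@13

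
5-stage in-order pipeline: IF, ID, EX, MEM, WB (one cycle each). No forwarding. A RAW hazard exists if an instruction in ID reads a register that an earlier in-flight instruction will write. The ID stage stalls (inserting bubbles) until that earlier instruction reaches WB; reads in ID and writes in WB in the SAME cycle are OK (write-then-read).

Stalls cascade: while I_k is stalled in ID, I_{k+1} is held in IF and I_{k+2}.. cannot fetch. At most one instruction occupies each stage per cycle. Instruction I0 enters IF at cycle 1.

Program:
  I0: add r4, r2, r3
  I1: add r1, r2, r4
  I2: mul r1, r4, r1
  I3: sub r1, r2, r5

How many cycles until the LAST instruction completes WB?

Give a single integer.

Answer: 12

Derivation:
I0 add r4 <- r2,r3: IF@1 ID@2 stall=0 (-) EX@3 MEM@4 WB@5
I1 add r1 <- r2,r4: IF@2 ID@3 stall=2 (RAW on I0.r4 (WB@5)) EX@6 MEM@7 WB@8
I2 mul r1 <- r4,r1: IF@3 ID@6 stall=2 (RAW on I1.r1 (WB@8)) EX@9 MEM@10 WB@11
I3 sub r1 <- r2,r5: IF@6 ID@9 stall=0 (-) EX@10 MEM@11 WB@12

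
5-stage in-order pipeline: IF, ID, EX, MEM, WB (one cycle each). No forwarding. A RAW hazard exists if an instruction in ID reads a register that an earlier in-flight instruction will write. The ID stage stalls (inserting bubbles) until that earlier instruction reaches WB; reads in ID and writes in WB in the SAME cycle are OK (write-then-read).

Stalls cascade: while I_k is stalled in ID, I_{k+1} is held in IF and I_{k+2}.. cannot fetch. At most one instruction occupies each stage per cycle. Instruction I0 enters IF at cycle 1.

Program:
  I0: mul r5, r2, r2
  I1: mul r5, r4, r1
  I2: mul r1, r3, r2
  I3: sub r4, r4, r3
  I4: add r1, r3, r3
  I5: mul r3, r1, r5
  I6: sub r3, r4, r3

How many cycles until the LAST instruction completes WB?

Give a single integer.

I0 mul r5 <- r2,r2: IF@1 ID@2 stall=0 (-) EX@3 MEM@4 WB@5
I1 mul r5 <- r4,r1: IF@2 ID@3 stall=0 (-) EX@4 MEM@5 WB@6
I2 mul r1 <- r3,r2: IF@3 ID@4 stall=0 (-) EX@5 MEM@6 WB@7
I3 sub r4 <- r4,r3: IF@4 ID@5 stall=0 (-) EX@6 MEM@7 WB@8
I4 add r1 <- r3,r3: IF@5 ID@6 stall=0 (-) EX@7 MEM@8 WB@9
I5 mul r3 <- r1,r5: IF@6 ID@7 stall=2 (RAW on I4.r1 (WB@9)) EX@10 MEM@11 WB@12
I6 sub r3 <- r4,r3: IF@7 ID@10 stall=2 (RAW on I5.r3 (WB@12)) EX@13 MEM@14 WB@15

Answer: 15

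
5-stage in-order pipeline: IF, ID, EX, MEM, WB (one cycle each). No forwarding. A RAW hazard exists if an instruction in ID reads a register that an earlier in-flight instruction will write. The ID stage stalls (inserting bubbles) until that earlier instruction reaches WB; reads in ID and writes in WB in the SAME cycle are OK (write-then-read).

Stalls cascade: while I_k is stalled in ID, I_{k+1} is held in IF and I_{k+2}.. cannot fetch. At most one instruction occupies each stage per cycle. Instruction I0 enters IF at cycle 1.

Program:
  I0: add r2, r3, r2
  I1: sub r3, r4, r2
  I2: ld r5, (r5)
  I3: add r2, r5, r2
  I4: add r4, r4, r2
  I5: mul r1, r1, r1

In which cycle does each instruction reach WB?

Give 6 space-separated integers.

I0 add r2 <- r3,r2: IF@1 ID@2 stall=0 (-) EX@3 MEM@4 WB@5
I1 sub r3 <- r4,r2: IF@2 ID@3 stall=2 (RAW on I0.r2 (WB@5)) EX@6 MEM@7 WB@8
I2 ld r5 <- r5: IF@3 ID@6 stall=0 (-) EX@7 MEM@8 WB@9
I3 add r2 <- r5,r2: IF@6 ID@7 stall=2 (RAW on I2.r5 (WB@9)) EX@10 MEM@11 WB@12
I4 add r4 <- r4,r2: IF@7 ID@10 stall=2 (RAW on I3.r2 (WB@12)) EX@13 MEM@14 WB@15
I5 mul r1 <- r1,r1: IF@10 ID@13 stall=0 (-) EX@14 MEM@15 WB@16

Answer: 5 8 9 12 15 16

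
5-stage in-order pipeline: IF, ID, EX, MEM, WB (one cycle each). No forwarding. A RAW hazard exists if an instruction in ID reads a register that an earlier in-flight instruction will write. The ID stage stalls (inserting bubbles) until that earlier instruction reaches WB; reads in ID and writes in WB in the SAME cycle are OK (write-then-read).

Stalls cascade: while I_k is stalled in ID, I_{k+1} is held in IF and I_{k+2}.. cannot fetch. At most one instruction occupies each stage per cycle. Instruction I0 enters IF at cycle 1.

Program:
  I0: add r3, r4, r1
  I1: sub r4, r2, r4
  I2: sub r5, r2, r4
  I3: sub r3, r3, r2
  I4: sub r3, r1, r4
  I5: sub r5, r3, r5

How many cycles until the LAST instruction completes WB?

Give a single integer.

Answer: 14

Derivation:
I0 add r3 <- r4,r1: IF@1 ID@2 stall=0 (-) EX@3 MEM@4 WB@5
I1 sub r4 <- r2,r4: IF@2 ID@3 stall=0 (-) EX@4 MEM@5 WB@6
I2 sub r5 <- r2,r4: IF@3 ID@4 stall=2 (RAW on I1.r4 (WB@6)) EX@7 MEM@8 WB@9
I3 sub r3 <- r3,r2: IF@4 ID@7 stall=0 (-) EX@8 MEM@9 WB@10
I4 sub r3 <- r1,r4: IF@7 ID@8 stall=0 (-) EX@9 MEM@10 WB@11
I5 sub r5 <- r3,r5: IF@8 ID@9 stall=2 (RAW on I4.r3 (WB@11)) EX@12 MEM@13 WB@14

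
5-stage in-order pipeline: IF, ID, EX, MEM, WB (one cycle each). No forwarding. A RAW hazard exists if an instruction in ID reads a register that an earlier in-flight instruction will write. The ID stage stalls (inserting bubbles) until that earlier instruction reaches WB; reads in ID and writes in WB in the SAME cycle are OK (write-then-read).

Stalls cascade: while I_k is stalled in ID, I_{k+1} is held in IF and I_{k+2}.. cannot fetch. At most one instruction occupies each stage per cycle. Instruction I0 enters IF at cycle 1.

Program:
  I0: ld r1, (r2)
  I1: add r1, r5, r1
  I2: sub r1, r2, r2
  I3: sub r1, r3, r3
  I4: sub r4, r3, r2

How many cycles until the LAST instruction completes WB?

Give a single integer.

I0 ld r1 <- r2: IF@1 ID@2 stall=0 (-) EX@3 MEM@4 WB@5
I1 add r1 <- r5,r1: IF@2 ID@3 stall=2 (RAW on I0.r1 (WB@5)) EX@6 MEM@7 WB@8
I2 sub r1 <- r2,r2: IF@3 ID@6 stall=0 (-) EX@7 MEM@8 WB@9
I3 sub r1 <- r3,r3: IF@6 ID@7 stall=0 (-) EX@8 MEM@9 WB@10
I4 sub r4 <- r3,r2: IF@7 ID@8 stall=0 (-) EX@9 MEM@10 WB@11

Answer: 11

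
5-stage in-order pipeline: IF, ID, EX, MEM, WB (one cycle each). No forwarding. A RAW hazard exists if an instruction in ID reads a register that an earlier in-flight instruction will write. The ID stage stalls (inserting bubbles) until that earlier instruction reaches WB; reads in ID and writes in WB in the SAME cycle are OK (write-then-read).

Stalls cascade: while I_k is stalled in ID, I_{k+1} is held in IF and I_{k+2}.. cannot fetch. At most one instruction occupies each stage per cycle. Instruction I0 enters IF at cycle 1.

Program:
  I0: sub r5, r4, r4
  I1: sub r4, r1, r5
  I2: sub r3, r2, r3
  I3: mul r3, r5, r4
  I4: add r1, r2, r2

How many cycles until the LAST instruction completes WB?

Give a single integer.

Answer: 12

Derivation:
I0 sub r5 <- r4,r4: IF@1 ID@2 stall=0 (-) EX@3 MEM@4 WB@5
I1 sub r4 <- r1,r5: IF@2 ID@3 stall=2 (RAW on I0.r5 (WB@5)) EX@6 MEM@7 WB@8
I2 sub r3 <- r2,r3: IF@3 ID@6 stall=0 (-) EX@7 MEM@8 WB@9
I3 mul r3 <- r5,r4: IF@6 ID@7 stall=1 (RAW on I1.r4 (WB@8)) EX@9 MEM@10 WB@11
I4 add r1 <- r2,r2: IF@7 ID@9 stall=0 (-) EX@10 MEM@11 WB@12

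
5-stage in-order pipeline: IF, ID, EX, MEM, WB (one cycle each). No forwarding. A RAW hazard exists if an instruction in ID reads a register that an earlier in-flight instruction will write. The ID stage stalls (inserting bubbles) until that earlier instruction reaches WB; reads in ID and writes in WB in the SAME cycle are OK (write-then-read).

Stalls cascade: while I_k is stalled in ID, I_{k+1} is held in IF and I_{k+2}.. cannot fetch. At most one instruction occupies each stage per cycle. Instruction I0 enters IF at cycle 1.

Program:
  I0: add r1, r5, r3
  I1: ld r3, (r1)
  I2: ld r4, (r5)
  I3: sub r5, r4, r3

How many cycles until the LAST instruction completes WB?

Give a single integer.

Answer: 12

Derivation:
I0 add r1 <- r5,r3: IF@1 ID@2 stall=0 (-) EX@3 MEM@4 WB@5
I1 ld r3 <- r1: IF@2 ID@3 stall=2 (RAW on I0.r1 (WB@5)) EX@6 MEM@7 WB@8
I2 ld r4 <- r5: IF@3 ID@6 stall=0 (-) EX@7 MEM@8 WB@9
I3 sub r5 <- r4,r3: IF@6 ID@7 stall=2 (RAW on I2.r4 (WB@9)) EX@10 MEM@11 WB@12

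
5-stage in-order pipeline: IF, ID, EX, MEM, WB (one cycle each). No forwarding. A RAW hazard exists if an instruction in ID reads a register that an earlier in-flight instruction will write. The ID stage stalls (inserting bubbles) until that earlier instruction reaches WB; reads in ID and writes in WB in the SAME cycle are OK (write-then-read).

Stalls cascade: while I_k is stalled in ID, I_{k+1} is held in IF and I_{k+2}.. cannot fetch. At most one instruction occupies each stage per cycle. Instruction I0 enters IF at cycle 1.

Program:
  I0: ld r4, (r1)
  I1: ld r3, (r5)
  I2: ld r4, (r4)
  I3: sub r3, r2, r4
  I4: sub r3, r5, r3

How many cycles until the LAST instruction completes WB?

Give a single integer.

I0 ld r4 <- r1: IF@1 ID@2 stall=0 (-) EX@3 MEM@4 WB@5
I1 ld r3 <- r5: IF@2 ID@3 stall=0 (-) EX@4 MEM@5 WB@6
I2 ld r4 <- r4: IF@3 ID@4 stall=1 (RAW on I0.r4 (WB@5)) EX@6 MEM@7 WB@8
I3 sub r3 <- r2,r4: IF@4 ID@6 stall=2 (RAW on I2.r4 (WB@8)) EX@9 MEM@10 WB@11
I4 sub r3 <- r5,r3: IF@6 ID@9 stall=2 (RAW on I3.r3 (WB@11)) EX@12 MEM@13 WB@14

Answer: 14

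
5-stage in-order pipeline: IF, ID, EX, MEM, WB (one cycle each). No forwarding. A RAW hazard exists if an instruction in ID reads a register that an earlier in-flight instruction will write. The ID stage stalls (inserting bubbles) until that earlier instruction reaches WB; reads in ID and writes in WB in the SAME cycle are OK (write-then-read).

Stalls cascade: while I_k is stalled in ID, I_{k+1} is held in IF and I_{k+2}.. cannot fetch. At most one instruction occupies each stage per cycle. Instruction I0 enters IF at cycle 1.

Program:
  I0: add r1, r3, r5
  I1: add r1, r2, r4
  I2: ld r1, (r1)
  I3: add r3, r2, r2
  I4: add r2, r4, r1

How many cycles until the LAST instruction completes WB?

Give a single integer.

I0 add r1 <- r3,r5: IF@1 ID@2 stall=0 (-) EX@3 MEM@4 WB@5
I1 add r1 <- r2,r4: IF@2 ID@3 stall=0 (-) EX@4 MEM@5 WB@6
I2 ld r1 <- r1: IF@3 ID@4 stall=2 (RAW on I1.r1 (WB@6)) EX@7 MEM@8 WB@9
I3 add r3 <- r2,r2: IF@4 ID@7 stall=0 (-) EX@8 MEM@9 WB@10
I4 add r2 <- r4,r1: IF@7 ID@8 stall=1 (RAW on I2.r1 (WB@9)) EX@10 MEM@11 WB@12

Answer: 12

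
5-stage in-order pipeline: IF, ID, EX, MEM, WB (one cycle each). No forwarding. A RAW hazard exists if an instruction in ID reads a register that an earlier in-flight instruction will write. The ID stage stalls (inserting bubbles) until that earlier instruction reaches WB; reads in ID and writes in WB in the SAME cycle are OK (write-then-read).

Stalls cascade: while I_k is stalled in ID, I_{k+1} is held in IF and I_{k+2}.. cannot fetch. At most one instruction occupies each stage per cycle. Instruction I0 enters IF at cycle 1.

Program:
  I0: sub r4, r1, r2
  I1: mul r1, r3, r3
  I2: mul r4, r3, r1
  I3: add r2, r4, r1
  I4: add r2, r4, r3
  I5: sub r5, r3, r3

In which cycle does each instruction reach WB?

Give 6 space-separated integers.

I0 sub r4 <- r1,r2: IF@1 ID@2 stall=0 (-) EX@3 MEM@4 WB@5
I1 mul r1 <- r3,r3: IF@2 ID@3 stall=0 (-) EX@4 MEM@5 WB@6
I2 mul r4 <- r3,r1: IF@3 ID@4 stall=2 (RAW on I1.r1 (WB@6)) EX@7 MEM@8 WB@9
I3 add r2 <- r4,r1: IF@4 ID@7 stall=2 (RAW on I2.r4 (WB@9)) EX@10 MEM@11 WB@12
I4 add r2 <- r4,r3: IF@7 ID@10 stall=0 (-) EX@11 MEM@12 WB@13
I5 sub r5 <- r3,r3: IF@10 ID@11 stall=0 (-) EX@12 MEM@13 WB@14

Answer: 5 6 9 12 13 14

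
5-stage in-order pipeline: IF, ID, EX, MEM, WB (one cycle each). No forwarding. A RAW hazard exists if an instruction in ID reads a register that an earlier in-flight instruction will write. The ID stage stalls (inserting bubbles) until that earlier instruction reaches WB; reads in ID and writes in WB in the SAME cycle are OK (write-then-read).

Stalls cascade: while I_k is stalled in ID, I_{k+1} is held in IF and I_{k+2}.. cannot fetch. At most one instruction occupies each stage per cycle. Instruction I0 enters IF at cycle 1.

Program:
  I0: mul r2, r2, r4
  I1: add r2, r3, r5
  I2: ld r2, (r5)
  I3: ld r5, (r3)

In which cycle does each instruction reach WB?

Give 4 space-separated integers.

I0 mul r2 <- r2,r4: IF@1 ID@2 stall=0 (-) EX@3 MEM@4 WB@5
I1 add r2 <- r3,r5: IF@2 ID@3 stall=0 (-) EX@4 MEM@5 WB@6
I2 ld r2 <- r5: IF@3 ID@4 stall=0 (-) EX@5 MEM@6 WB@7
I3 ld r5 <- r3: IF@4 ID@5 stall=0 (-) EX@6 MEM@7 WB@8

Answer: 5 6 7 8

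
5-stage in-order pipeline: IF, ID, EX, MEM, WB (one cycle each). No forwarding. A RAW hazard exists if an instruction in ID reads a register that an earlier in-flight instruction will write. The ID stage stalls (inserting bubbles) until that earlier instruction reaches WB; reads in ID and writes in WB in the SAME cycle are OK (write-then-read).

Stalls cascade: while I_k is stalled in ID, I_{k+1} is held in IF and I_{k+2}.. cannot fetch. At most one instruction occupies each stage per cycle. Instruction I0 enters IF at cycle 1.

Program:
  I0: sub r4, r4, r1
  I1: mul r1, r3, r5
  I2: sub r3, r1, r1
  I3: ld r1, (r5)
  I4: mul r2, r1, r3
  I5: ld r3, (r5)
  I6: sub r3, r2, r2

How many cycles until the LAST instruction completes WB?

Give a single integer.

I0 sub r4 <- r4,r1: IF@1 ID@2 stall=0 (-) EX@3 MEM@4 WB@5
I1 mul r1 <- r3,r5: IF@2 ID@3 stall=0 (-) EX@4 MEM@5 WB@6
I2 sub r3 <- r1,r1: IF@3 ID@4 stall=2 (RAW on I1.r1 (WB@6)) EX@7 MEM@8 WB@9
I3 ld r1 <- r5: IF@4 ID@7 stall=0 (-) EX@8 MEM@9 WB@10
I4 mul r2 <- r1,r3: IF@7 ID@8 stall=2 (RAW on I3.r1 (WB@10)) EX@11 MEM@12 WB@13
I5 ld r3 <- r5: IF@8 ID@11 stall=0 (-) EX@12 MEM@13 WB@14
I6 sub r3 <- r2,r2: IF@11 ID@12 stall=1 (RAW on I4.r2 (WB@13)) EX@14 MEM@15 WB@16

Answer: 16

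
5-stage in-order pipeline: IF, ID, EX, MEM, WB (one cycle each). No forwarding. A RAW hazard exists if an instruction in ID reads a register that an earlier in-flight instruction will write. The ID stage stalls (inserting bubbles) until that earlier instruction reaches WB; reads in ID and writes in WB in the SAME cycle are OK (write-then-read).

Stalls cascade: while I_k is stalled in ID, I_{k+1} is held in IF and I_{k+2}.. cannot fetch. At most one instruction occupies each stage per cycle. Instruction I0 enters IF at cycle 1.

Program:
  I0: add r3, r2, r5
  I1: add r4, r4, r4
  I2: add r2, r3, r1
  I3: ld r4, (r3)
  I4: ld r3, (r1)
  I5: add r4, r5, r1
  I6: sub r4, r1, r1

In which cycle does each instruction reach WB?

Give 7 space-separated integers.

I0 add r3 <- r2,r5: IF@1 ID@2 stall=0 (-) EX@3 MEM@4 WB@5
I1 add r4 <- r4,r4: IF@2 ID@3 stall=0 (-) EX@4 MEM@5 WB@6
I2 add r2 <- r3,r1: IF@3 ID@4 stall=1 (RAW on I0.r3 (WB@5)) EX@6 MEM@7 WB@8
I3 ld r4 <- r3: IF@4 ID@6 stall=0 (-) EX@7 MEM@8 WB@9
I4 ld r3 <- r1: IF@6 ID@7 stall=0 (-) EX@8 MEM@9 WB@10
I5 add r4 <- r5,r1: IF@7 ID@8 stall=0 (-) EX@9 MEM@10 WB@11
I6 sub r4 <- r1,r1: IF@8 ID@9 stall=0 (-) EX@10 MEM@11 WB@12

Answer: 5 6 8 9 10 11 12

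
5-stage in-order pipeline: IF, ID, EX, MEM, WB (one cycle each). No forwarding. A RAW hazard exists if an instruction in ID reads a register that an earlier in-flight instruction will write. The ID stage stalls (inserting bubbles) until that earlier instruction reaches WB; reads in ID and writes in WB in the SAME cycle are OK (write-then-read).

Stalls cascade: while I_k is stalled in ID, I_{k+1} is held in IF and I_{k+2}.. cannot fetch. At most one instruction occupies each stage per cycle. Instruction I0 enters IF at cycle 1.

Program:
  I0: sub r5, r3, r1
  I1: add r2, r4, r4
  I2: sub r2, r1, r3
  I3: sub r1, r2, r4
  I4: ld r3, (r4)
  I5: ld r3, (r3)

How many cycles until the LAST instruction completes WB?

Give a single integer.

I0 sub r5 <- r3,r1: IF@1 ID@2 stall=0 (-) EX@3 MEM@4 WB@5
I1 add r2 <- r4,r4: IF@2 ID@3 stall=0 (-) EX@4 MEM@5 WB@6
I2 sub r2 <- r1,r3: IF@3 ID@4 stall=0 (-) EX@5 MEM@6 WB@7
I3 sub r1 <- r2,r4: IF@4 ID@5 stall=2 (RAW on I2.r2 (WB@7)) EX@8 MEM@9 WB@10
I4 ld r3 <- r4: IF@5 ID@8 stall=0 (-) EX@9 MEM@10 WB@11
I5 ld r3 <- r3: IF@8 ID@9 stall=2 (RAW on I4.r3 (WB@11)) EX@12 MEM@13 WB@14

Answer: 14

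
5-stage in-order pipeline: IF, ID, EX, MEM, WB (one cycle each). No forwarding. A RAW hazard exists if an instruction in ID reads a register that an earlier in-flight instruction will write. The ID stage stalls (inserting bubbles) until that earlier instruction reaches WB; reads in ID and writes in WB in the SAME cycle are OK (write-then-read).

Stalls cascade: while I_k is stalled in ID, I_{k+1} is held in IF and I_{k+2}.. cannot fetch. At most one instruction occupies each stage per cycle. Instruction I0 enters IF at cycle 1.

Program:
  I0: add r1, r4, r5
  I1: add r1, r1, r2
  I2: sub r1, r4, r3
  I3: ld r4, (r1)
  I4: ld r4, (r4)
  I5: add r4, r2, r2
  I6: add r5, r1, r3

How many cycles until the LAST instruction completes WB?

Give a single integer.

Answer: 17

Derivation:
I0 add r1 <- r4,r5: IF@1 ID@2 stall=0 (-) EX@3 MEM@4 WB@5
I1 add r1 <- r1,r2: IF@2 ID@3 stall=2 (RAW on I0.r1 (WB@5)) EX@6 MEM@7 WB@8
I2 sub r1 <- r4,r3: IF@3 ID@6 stall=0 (-) EX@7 MEM@8 WB@9
I3 ld r4 <- r1: IF@6 ID@7 stall=2 (RAW on I2.r1 (WB@9)) EX@10 MEM@11 WB@12
I4 ld r4 <- r4: IF@7 ID@10 stall=2 (RAW on I3.r4 (WB@12)) EX@13 MEM@14 WB@15
I5 add r4 <- r2,r2: IF@10 ID@13 stall=0 (-) EX@14 MEM@15 WB@16
I6 add r5 <- r1,r3: IF@13 ID@14 stall=0 (-) EX@15 MEM@16 WB@17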